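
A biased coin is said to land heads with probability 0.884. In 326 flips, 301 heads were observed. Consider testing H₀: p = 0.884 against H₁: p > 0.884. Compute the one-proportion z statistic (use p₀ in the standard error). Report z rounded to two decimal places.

p̂ = 301/326 ≈ 0.9233.
Standard error under H₀: √(0.884×0.116/326) = 0.0177.
z = (0.9233 − 0.884)/0.0177 = 0.0393/0.0177 = 2.22.

z = 2.22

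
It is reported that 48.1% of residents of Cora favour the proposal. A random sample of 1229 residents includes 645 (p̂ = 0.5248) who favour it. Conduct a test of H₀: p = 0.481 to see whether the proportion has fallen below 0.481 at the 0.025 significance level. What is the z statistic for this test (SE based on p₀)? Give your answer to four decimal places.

p̂ = 645/1229 ≈ 0.524817.
SE = √(p₀(1−p₀)/n) = √(0.24964/1229) = 0.014252.
z = (0.524817 − 0.481)/0.014252 = 0.043817/0.014252 = 3.0744.
p-value = P(Z < 3.074) ≈ 0.9989; since p > α = 0.025, fail to reject H₀.

z = 3.0744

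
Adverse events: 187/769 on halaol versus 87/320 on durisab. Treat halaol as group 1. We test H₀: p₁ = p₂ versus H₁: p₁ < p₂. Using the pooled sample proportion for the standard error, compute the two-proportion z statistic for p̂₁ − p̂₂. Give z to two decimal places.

p̂₁ = 187/769 = 0.2432, p̂₂ = 87/320 = 0.2719.
Pooled p̂ = (187+87)/(769+320) = 274/1089 = 0.2516.
SE = √(p̂(1−p̂)(1/n₁+1/n₂)) = √(0.2516·0.7484·0.00442539) = √(0.000833305) = 0.0289.
z = (0.2432 − 0.2719)/0.0289 = -0.0287/0.0289 = -0.99.

z = -0.99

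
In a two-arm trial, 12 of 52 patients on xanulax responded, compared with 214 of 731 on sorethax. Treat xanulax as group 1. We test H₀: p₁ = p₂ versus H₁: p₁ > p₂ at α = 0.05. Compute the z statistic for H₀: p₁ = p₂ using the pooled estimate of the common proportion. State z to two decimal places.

z = -0.95

p̂₁ = 12/52 = 0.2308, p̂₂ = 214/731 = 0.2927.
Pooled p̂ = (12+214)/(52+731) = 226/783 = 0.2886.
SE = √(p̂(1−p̂)(1/n₁+1/n₂)) = √(0.2886·0.7114·0.0205988) = √(0.00422942) = 0.0650.
z = (0.2308 − 0.2927)/0.0650 = -0.0619/0.0650 = -0.95.
p-value = P(Z > -0.953) ≈ 0.8297, so at α = 0.05 we fail to reject H₀.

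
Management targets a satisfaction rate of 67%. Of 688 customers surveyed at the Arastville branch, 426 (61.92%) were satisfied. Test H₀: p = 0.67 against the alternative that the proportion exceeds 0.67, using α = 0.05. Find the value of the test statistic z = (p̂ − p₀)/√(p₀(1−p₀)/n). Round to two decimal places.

z = -2.83

p̂ = 426/688 ≈ 0.61919.
Under H₀, SE = √(0.67·0.33/688) = √(0.000321366) = 0.01793.
z = (0.61919 − 0.67)/0.01793 = -0.05081/0.01793 = -2.83.
p-value = P(Z > -2.835) ≈ 0.9977; since p > α = 0.05, fail to reject H₀.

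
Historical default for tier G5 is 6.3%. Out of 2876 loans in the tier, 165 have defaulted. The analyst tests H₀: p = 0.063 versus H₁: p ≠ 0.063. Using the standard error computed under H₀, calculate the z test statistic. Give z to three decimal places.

z = -1.242

p̂ = 165/2876 ≈ 0.0573713.
Under H₀, SE = √(0.063·0.937/2876) = √(2.05254e-05) = 0.0045305.
z = (0.0573713 − 0.063)/0.0045305 = -0.0056287/0.0045305 = -1.242.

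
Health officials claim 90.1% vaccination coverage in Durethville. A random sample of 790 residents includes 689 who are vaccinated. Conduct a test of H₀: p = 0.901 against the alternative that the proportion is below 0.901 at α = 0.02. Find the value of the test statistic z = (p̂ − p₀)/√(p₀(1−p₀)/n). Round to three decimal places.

z = -2.715

p̂ = 689/790 = 0.872152.
Standard error under H₀: √(0.901×0.099/790) = 0.010626.
z = (0.872152 − 0.901)/0.010626 = -0.028848/0.010626 = -2.715.
p-value = P(Z < -2.715) ≈ 0.0033. With α = 0.02, reject H₀.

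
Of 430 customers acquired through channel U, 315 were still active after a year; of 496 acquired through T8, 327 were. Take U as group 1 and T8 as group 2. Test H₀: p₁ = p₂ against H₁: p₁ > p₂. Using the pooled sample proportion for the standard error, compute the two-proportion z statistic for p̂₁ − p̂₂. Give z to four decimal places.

p̂₁ = 315/430 ≈ 0.732558, p̂₂ = 327/496 ≈ 0.659274.
Pooled p̂ = (315+327)/(430+496) = 642/926 = 0.693305.
SE = √(0.212633 × 0.00434171) = 0.030384.
z = (0.732558 − 0.659274)/0.030384 = 0.073284/0.030384 = 2.4119.

z = 2.4119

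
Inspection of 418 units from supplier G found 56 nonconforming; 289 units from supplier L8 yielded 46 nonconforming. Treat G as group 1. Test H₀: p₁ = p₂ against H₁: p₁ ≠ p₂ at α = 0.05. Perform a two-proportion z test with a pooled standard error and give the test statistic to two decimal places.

p̂₁ = 56/418 = 0.1340, p̂₂ = 46/289 = 0.1592.
Pooled p̂ = (56+46)/(418+289) = 102/707 = 0.1443.
SE = √(p̂(1−p̂)(1/n₁+1/n₂)) = √(0.1443·0.8557·0.00585255) = √(0.00072254) = 0.0269.
z = (0.1340 − 0.1592)/0.0269 = -0.0252/0.0269 = -0.94.
p-value = 2·P(Z > 0.937) ≈ 0.3485; since p > α = 0.05, fail to reject H₀.

z = -0.94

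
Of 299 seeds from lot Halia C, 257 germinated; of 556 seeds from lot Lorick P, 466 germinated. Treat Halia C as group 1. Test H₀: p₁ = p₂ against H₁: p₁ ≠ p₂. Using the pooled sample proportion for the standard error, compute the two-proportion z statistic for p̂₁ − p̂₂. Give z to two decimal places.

z = 0.83

p̂₁ = 257/299 = 0.8595, p̂₂ = 466/556 = 0.8381.
Pooled p̂ = (257+466)/(299+556) = 723/855 = 0.8456.
SE = √(p̂(1−p̂)(1/n₁+1/n₂)) = √(0.8456·0.1544·0.00514304) = √(0.000671429) = 0.0259.
z = (0.8595 − 0.8381)/0.0259 = 0.0214/0.0259 = 0.83.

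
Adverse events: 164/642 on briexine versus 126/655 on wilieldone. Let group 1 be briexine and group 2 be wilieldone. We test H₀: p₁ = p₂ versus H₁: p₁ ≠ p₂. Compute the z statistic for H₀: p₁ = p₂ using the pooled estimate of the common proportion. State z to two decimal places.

z = 2.73

p̂₁ = 164/642 ≈ 0.2555, p̂₂ = 126/655 ≈ 0.1924.
Pooled p̂ = (164+126)/(642+655) = 290/1297 = 0.2236.
SE = √(p̂(1−p̂)(1/n₁+1/n₂)) = √(0.2236·0.7764·0.00308435) = √(0.00053544) = 0.0231.
z = (0.2555 − 0.1924)/0.0231 = 0.0631/0.0231 = 2.73.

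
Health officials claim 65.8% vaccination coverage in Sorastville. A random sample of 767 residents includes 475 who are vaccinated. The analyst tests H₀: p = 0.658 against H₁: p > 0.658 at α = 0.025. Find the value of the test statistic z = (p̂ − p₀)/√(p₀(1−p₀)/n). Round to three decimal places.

z = -2.260

p̂ = 475/767 = 0.619296.
Standard error under H₀: √(0.658×0.342/767) = 0.017129.
z = (0.619296 − 0.658)/0.017129 = -0.038704/0.017129 = -2.260.
p-value = P(Z > -2.260) ≈ 0.9881. With α = 0.025, fail to reject H₀.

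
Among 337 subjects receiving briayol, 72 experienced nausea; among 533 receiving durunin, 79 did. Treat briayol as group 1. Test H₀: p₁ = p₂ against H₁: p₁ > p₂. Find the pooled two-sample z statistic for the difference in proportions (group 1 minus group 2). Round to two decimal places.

z = 2.48

p̂₁ = 72/337 = 0.2136, p̂₂ = 79/533 = 0.1482.
Pooled p̂ = (72+79)/(337+533) = 151/870 = 0.1736.
SE = √(p̂(1−p̂)(1/n₁+1/n₂)) = √(0.1736·0.8264·0.00484353) = √(0.000694751) = 0.0264.
z = (0.2136 − 0.1482)/0.0264 = 0.0654/0.0264 = 2.48.
p-value = P(Z > 2.482) ≈ 0.0065.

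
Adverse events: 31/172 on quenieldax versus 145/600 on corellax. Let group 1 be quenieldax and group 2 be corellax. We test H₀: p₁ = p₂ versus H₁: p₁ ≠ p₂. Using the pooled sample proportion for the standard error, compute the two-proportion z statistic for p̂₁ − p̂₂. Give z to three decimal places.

z = -1.693

p̂₁ = 31/172 ≈ 0.18023, p̂₂ = 145/600 ≈ 0.24167.
Pooled p̂ = (31+145)/(172+600) = 176/772 = 0.22798.
SE = √(0.176005 × 0.00748062) = 0.03629.
z = (0.18023 − 0.24167)/0.03629 = -0.06144/0.03629 = -1.693.
Two-sided p-value ≈ 2·Φ(−1.693) = 0.0904.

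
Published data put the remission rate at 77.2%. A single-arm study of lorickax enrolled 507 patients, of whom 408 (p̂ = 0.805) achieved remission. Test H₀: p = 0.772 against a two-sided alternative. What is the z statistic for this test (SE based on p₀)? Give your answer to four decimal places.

p̂ = 408/507 = 0.804734.
SE = √(p₀(1−p₀)/n) = √(0.17602/507) = 0.018633.
z = (0.804734 − 0.772)/0.018633 = 0.032734/0.018633 = 1.7568.

z = 1.7568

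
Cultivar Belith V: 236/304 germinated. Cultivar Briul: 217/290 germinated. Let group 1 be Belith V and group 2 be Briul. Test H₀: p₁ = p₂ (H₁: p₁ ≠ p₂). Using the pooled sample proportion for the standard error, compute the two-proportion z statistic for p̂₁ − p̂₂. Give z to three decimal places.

z = 0.803

p̂₁ = 236/304 = 0.77632, p̂₂ = 217/290 = 0.74828.
Pooled p̂ = (236+217)/(304+290) = 453/594 = 0.76263.
SE = √(0.181027 × 0.00673775) = 0.03492.
z = (0.77632 − 0.74828)/0.03492 = 0.02804/0.03492 = 0.803.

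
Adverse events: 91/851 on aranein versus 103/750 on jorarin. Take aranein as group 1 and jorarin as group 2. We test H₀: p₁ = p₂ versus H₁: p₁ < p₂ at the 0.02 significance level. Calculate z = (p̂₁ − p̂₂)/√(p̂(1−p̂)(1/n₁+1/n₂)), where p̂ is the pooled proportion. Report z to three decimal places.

z = -1.860

p̂₁ = 91/851 = 0.10693, p̂₂ = 103/750 = 0.13733.
Pooled p̂ = (91+103)/(851+750) = 194/1601 = 0.12117.
SE = √(p̂(1−p̂)(1/n₁+1/n₂)) = √(0.12117·0.87883·0.00250842) = √(0.000267124) = 0.01634.
z = (0.10693 − 0.13733)/0.01634 = -0.03040/0.01634 = -1.860.
p-value = P(Z < -1.860) ≈ 0.0314; since p > α = 0.02, fail to reject H₀.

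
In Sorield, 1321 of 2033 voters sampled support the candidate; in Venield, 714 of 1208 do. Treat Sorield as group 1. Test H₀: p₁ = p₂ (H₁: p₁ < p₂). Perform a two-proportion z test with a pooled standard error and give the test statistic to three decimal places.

p̂₁ = 1321/2033 ≈ 0.64978, p̂₂ = 714/1208 ≈ 0.59106.
Pooled p̂ = (1321+714)/(2033+1208) = 2035/3241 = 0.62789.
SE = √(p̂(1−p̂)(1/n₁+1/n₂)) = √(0.62789·0.37211·0.0013197) = √(0.000308339) = 0.01756.
z = (0.64978 − 0.59106)/0.01756 = 0.05872/0.01756 = 3.344.
p-value = P(Z < 3.344) ≈ 0.9996.

z = 3.344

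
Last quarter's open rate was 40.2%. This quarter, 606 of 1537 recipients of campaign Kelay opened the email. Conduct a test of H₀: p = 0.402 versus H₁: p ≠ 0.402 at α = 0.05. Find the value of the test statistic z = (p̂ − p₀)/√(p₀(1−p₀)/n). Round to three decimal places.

z = -0.618

p̂ = 606/1537 = 0.39427.
Under H₀, SE = √(0.402·0.598/1537) = √(0.000156406) = 0.01251.
z = (0.39427 − 0.402)/0.01251 = -0.00773/0.01251 = -0.618.
p-value = 2·P(Z > 0.618) ≈ 0.5368, so at α = 0.05 we fail to reject H₀.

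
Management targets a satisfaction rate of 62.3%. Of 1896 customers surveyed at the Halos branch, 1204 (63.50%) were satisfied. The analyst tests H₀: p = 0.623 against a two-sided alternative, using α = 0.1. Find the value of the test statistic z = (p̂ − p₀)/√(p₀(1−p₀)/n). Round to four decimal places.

p̂ = 1204/1896 ≈ 0.635021.
Under H₀, SE = √(0.623·0.377/1896) = √(0.000123877) = 0.011130.
z = (0.635021 − 0.623)/0.011130 = 0.012021/0.011130 = 1.0801.
p-value = 2·P(Z > 1.080) ≈ 0.2801. With α = 0.1, fail to reject H₀.

z = 1.0801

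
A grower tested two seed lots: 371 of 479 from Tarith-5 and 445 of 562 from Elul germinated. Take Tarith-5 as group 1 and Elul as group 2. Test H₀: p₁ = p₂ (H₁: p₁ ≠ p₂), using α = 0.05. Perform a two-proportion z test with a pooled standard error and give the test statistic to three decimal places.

p̂₁ = 371/479 ≈ 0.77453, p̂₂ = 445/562 ≈ 0.79181.
Pooled p̂ = (371+445)/(479+562) = 816/1041 = 0.78386.
SE = √(0.169423 × 0.00386704) = 0.02560.
z = (0.77453 − 0.79181)/0.02560 = -0.01728/0.02560 = -0.675.
p-value = 2·P(Z > 0.675) ≈ 0.4995, so at α = 0.05 we fail to reject H₀.

z = -0.675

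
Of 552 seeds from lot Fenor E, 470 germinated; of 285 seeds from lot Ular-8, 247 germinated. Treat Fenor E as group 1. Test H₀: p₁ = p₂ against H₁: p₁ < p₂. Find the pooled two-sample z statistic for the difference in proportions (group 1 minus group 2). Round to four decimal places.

z = -0.5953

p̂₁ = 470/552 = 0.851449, p̂₂ = 247/285 = 0.866667.
Pooled p̂ = (470+247)/(552+285) = 717/837 = 0.856631.
SE = √(p̂(1−p̂)(1/n₁+1/n₂)) = √(0.856631·0.143369·0.00532037) = √(0.000653418) = 0.025562.
z = (0.851449 − 0.866667)/0.025562 = -0.015218/0.025562 = -0.5953.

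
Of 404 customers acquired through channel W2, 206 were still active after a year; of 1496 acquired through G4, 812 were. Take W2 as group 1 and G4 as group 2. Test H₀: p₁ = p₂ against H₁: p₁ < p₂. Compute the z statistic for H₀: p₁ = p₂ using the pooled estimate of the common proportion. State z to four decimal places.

p̂₁ = 206/404 = 0.509901, p̂₂ = 812/1496 = 0.542781.
Pooled p̂ = (206+812)/(404+1496) = 1018/1900 = 0.535789.
SE = √(p̂(1−p̂)(1/n₁+1/n₂)) = √(0.535789·0.464211·0.0031437) = √(0.000781897) = 0.027962.
z = (0.509901 − 0.542781)/0.027962 = -0.032880/0.027962 = -1.1759.
p-value = P(Z < -1.176) ≈ 0.1198.

z = -1.1759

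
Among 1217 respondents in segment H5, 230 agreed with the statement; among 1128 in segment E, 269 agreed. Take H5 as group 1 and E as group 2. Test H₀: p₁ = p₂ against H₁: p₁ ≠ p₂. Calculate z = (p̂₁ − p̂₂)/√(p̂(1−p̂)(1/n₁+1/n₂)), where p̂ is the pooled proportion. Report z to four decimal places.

p̂₁ = 230/1217 = 0.188989, p̂₂ = 269/1128 = 0.238475.
Pooled p̂ = (230+269)/(1217+1128) = 499/2345 = 0.212793.
SE = √(p̂(1−p̂)(1/n₁+1/n₂)) = √(0.212793·0.787207·0.00170822) = √(0.000286147) = 0.016916.
z = (0.188989 − 0.238475)/0.016916 = -0.049486/0.016916 = -2.9254.

z = -2.9254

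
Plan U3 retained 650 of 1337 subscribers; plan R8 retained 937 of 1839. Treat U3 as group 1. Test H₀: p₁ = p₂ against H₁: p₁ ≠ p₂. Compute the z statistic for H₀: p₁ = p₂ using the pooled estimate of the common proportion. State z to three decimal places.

p̂₁ = 650/1337 ≈ 0.48616, p̂₂ = 937/1839 ≈ 0.50952.
Pooled p̂ = (650+937)/(1337+1839) = 1587/3176 = 0.49969.
SE = √(0.25 × 0.00129172) = 0.01797.
z = (0.48616 − 0.50952)/0.01797 = -0.02336/0.01797 = -1.300.

z = -1.300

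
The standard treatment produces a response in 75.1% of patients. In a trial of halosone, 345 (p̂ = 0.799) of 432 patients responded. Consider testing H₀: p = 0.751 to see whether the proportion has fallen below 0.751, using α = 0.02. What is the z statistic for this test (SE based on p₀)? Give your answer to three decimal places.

z = 2.288

p̂ = 345/432 ≈ 0.79861.
SE = √(p₀(1−p₀)/n) = √(0.187/432) = 0.02081.
z = (0.79861 − 0.751)/0.02081 = 0.04761/0.02081 = 2.288.
p-value = P(Z < 2.288) ≈ 0.9889. With α = 0.02, fail to reject H₀.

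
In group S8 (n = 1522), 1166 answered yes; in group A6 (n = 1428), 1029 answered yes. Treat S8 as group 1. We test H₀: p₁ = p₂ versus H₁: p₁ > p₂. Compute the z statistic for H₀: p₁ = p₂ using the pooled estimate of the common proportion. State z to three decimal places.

p̂₁ = 1166/1522 ≈ 0.766097, p̂₂ = 1029/1428 ≈ 0.720588.
Pooled p̂ = (1166+1029)/(1522+1428) = 2195/2950 = 0.744068.
SE = √(0.190431 × 0.00135731) = 0.016077.
z = (0.766097 − 0.720588)/0.016077 = 0.045509/0.016077 = 2.831.

z = 2.831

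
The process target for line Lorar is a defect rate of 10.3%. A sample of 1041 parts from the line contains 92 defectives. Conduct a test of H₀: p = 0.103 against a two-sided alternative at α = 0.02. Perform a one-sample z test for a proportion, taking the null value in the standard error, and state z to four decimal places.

p̂ = 92/1041 = 0.088377.
SE = √(p₀(1−p₀)/n) = √(0.092391/1041) = 0.009421.
z = (0.088377 − 0.103)/0.009421 = -0.014623/0.009421 = -1.5522.
p-value = 2·P(Z > 1.552) ≈ 0.1206; since p > α = 0.02, fail to reject H₀.

z = -1.5522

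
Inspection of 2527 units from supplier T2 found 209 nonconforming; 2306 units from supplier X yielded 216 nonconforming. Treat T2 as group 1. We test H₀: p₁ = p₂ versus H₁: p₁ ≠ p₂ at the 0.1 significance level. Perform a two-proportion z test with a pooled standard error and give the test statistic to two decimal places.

p̂₁ = 209/2527 = 0.0827, p̂₂ = 216/2306 = 0.0937.
Pooled p̂ = (209+216)/(2527+2306) = 425/4833 = 0.0879.
SE = √(0.0802042 × 0.000829378) = 0.0082.
z = (0.0827 − 0.0937)/0.0082 = -0.0110/0.0082 = -1.34.
Two-sided p-value ≈ 2·Φ(−1.344) = 0.1789, so at α = 0.1 we fail to reject H₀.

z = -1.34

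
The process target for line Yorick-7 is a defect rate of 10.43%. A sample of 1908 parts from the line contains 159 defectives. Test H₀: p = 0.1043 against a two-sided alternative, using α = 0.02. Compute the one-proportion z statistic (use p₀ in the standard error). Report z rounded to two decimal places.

p̂ = 159/1908 ≈ 0.0833.
SE = √(p₀(1−p₀)/n) = √(0.093422/1908) = 0.0070.
z = (0.0833 − 0.1043)/0.0070 = -0.0210/0.0070 = -3.00.
Two-sided p-value ≈ 2·Φ(−2.996) = 0.0027. With α = 0.02, reject H₀.

z = -3.00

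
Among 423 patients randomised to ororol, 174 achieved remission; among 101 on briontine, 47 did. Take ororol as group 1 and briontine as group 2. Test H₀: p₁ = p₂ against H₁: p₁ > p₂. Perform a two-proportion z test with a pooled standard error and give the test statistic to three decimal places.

z = -0.987

p̂₁ = 174/423 = 0.41135, p̂₂ = 47/101 = 0.46535.
Pooled p̂ = (174+47)/(423+101) = 221/524 = 0.42176.
SE = √(0.243878 × 0.0122651) = 0.05469.
z = (0.41135 − 0.46535)/0.05469 = -0.05400/0.05469 = -0.987.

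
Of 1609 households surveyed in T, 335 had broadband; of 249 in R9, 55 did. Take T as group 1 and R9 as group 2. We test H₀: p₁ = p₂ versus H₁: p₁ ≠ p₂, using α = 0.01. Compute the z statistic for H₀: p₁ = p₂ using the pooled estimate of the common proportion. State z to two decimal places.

z = -0.46

p̂₁ = 335/1609 = 0.2082, p̂₂ = 55/249 = 0.2209.
Pooled p̂ = (335+55)/(1609+249) = 390/1858 = 0.2099.
SE = √(p̂(1−p̂)(1/n₁+1/n₂)) = √(0.2099·0.7901·0.00463757) = √(0.000769112) = 0.0277.
z = (0.2082 − 0.2209)/0.0277 = -0.0127/0.0277 = -0.46.
Two-sided p-value ≈ 2·Φ(−0.457) = 0.6475. With α = 0.01, fail to reject H₀.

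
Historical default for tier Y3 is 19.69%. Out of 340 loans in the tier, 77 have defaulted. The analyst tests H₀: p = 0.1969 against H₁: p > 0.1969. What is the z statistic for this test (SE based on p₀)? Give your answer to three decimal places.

z = 1.371

p̂ = 77/340 = 0.22647.
Under H₀, SE = √(0.1969·0.8031/340) = √(0.000465089) = 0.02157.
z = (0.22647 − 0.1969)/0.02157 = 0.02957/0.02157 = 1.371.
p-value = P(Z > 1.371) ≈ 0.0852.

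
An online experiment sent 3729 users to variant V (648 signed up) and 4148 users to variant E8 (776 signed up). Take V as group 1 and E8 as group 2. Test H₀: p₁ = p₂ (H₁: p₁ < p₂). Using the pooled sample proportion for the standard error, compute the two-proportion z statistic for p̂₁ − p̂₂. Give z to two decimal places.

p̂₁ = 648/3729 ≈ 0.1738, p̂₂ = 776/4148 ≈ 0.1871.
Pooled p̂ = (648+776)/(3729+4148) = 1424/7877 = 0.1808.
SE = √(0.148098 × 0.000509248) = 0.0087.
z = (0.1738 − 0.1871)/0.0087 = -0.0133/0.0087 = -1.53.

z = -1.53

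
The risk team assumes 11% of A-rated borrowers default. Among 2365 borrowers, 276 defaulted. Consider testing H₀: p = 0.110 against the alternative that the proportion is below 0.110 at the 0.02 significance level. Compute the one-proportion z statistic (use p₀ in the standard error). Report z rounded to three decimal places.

p̂ = 276/2365 = 0.11670.
SE = √(p₀(1−p₀)/n) = √(0.0979/2365) = 0.00643.
z = (0.11670 − 0.11)/0.00643 = 0.00670/0.00643 = 1.042.
p-value = P(Z < 1.042) ≈ 0.8512, so at α = 0.02 we fail to reject H₀.

z = 1.042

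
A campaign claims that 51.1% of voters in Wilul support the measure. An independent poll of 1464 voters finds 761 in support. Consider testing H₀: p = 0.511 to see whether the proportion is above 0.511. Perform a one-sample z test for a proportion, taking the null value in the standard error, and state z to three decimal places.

p̂ = 761/1464 = 0.519809.
Standard error under H₀: √(0.511×0.489/1464) = 0.013065.
z = (0.519809 − 0.511)/0.013065 = 0.008809/0.013065 = 0.674.

z = 0.674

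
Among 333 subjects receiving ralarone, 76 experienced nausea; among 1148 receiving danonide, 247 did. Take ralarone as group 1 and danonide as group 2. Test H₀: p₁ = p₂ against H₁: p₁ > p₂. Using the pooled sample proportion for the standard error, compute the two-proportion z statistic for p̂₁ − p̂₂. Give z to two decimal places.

p̂₁ = 76/333 ≈ 0.2282, p̂₂ = 247/1148 ≈ 0.2152.
Pooled p̂ = (76+247)/(333+1148) = 323/1481 = 0.2181.
SE = √(p̂(1−p̂)(1/n₁+1/n₂)) = √(0.2181·0.7819·0.00387408) = √(0.000660648) = 0.0257.
z = (0.2282 − 0.2152)/0.0257 = 0.0130/0.0257 = 0.51.

z = 0.51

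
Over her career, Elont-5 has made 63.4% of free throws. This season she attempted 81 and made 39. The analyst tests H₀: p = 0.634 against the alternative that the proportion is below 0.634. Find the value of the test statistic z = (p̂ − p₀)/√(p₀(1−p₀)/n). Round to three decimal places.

z = -2.850

p̂ = 39/81 = 0.48148.
SE = √(p₀(1−p₀)/n) = √(0.23204/81) = 0.05352.
z = (0.48148 − 0.634)/0.05352 = -0.15252/0.05352 = -2.850.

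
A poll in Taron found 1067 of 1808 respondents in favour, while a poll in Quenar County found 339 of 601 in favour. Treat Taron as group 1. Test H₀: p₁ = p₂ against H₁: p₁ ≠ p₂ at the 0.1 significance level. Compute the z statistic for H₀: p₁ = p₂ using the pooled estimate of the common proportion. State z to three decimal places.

p̂₁ = 1067/1808 = 0.59015, p̂₂ = 339/601 = 0.56406.
Pooled p̂ = (1067+339)/(1808+601) = 1406/2409 = 0.58364.
SE = √(0.243004 × 0.00221699) = 0.02321.
z = (0.59015 − 0.56406)/0.02321 = 0.02609/0.02321 = 1.124.
Two-sided p-value ≈ 2·Φ(−1.124) = 0.2609, so at α = 0.1 we fail to reject H₀.

z = 1.124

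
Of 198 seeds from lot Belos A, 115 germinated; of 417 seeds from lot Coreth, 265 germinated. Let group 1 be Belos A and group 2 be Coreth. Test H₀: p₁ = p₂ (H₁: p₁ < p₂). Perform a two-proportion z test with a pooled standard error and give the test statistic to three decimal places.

z = -1.304

p̂₁ = 115/198 ≈ 0.58081, p̂₂ = 265/417 ≈ 0.63549.
Pooled p̂ = (115+265)/(198+417) = 380/615 = 0.61789.
SE = √(0.236103 × 0.00744859) = 0.04194.
z = (0.58081 − 0.63549)/0.04194 = -0.05468/0.04194 = -1.304.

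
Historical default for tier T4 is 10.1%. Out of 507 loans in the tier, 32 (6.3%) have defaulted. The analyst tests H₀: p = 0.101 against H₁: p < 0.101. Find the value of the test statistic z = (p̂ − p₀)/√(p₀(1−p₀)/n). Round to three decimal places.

z = -2.831

p̂ = 32/507 = 0.06312.
Standard error under H₀: √(0.101×0.899/507) = 0.01338.
z = (0.06312 − 0.101)/0.01338 = -0.03788/0.01338 = -2.831.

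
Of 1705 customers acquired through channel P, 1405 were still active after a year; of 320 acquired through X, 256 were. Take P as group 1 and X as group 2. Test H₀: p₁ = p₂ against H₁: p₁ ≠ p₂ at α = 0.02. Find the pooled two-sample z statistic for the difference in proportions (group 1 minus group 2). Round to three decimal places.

p̂₁ = 1405/1705 = 0.82405, p̂₂ = 256/320 = 0.80000.
Pooled p̂ = (1405+256)/(1705+320) = 1661/2025 = 0.82025.
SE = √(p̂(1−p̂)(1/n₁+1/n₂)) = √(0.82025·0.17975·0.00371151) = √(0.000547232) = 0.02339.
z = (0.82405 − 0.80000)/0.02339 = 0.02405/0.02339 = 1.028.
p-value = 2·P(Z > 1.028) ≈ 0.3040. With α = 0.02, fail to reject H₀.

z = 1.028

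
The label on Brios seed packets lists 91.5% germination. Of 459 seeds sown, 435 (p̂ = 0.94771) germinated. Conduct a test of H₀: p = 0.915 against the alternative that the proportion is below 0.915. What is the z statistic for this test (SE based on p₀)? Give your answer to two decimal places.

p̂ = 435/459 = 0.94771.
Under H₀, SE = √(0.915·0.085/459) = √(0.000169444) = 0.01302.
z = (0.94771 − 0.915)/0.01302 = 0.03271/0.01302 = 2.51.
p-value = P(Z < 2.513) ≈ 0.9940.

z = 2.51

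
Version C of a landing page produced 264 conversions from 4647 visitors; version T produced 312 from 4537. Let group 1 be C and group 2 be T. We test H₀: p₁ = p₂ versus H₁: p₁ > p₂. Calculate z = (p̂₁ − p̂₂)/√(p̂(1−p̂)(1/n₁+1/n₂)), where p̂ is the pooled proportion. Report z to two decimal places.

z = -2.36

p̂₁ = 264/4647 = 0.05681, p̂₂ = 312/4537 = 0.06877.
Pooled p̂ = (264+312)/(4647+4537) = 576/9184 = 0.06272.
SE = √(0.0587843 × 0.000435603) = 0.00506.
z = (0.05681 − 0.06877)/0.00506 = -0.01196/0.00506 = -2.36.
p-value = P(Z > -2.363) ≈ 0.9909.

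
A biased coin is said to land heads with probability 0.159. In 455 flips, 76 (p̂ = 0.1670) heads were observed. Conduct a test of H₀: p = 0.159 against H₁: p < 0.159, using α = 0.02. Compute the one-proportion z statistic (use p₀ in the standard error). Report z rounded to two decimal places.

z = 0.47

p̂ = 76/455 = 0.1670.
SE = √(p₀(1−p₀)/n) = √(0.13372/455) = 0.0171.
z = (0.1670 − 0.159)/0.0171 = 0.0080/0.0171 = 0.47.
p-value = P(Z < 0.469) ≈ 0.6803, so at α = 0.02 we fail to reject H₀.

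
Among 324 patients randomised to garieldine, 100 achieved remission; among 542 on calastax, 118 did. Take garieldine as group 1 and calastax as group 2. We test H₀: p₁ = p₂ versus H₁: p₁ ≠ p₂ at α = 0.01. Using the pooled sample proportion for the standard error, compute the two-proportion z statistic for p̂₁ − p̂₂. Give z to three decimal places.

z = 2.983

p̂₁ = 100/324 = 0.30864, p̂₂ = 118/542 = 0.21771.
Pooled p̂ = (100+118)/(324+542) = 218/866 = 0.25173.
SE = √(p̂(1−p̂)(1/n₁+1/n₂)) = √(0.25173·0.74827·0.00493144) = √(0.000928901) = 0.03048.
z = (0.30864 − 0.21771)/0.03048 = 0.09093/0.03048 = 2.983.
Two-sided p-value ≈ 2·Φ(−2.983) = 0.0029; since p < α = 0.01, reject H₀.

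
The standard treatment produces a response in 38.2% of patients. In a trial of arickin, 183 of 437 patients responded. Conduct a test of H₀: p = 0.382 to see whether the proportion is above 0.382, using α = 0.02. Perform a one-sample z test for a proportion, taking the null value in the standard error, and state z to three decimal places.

z = 1.582

p̂ = 183/437 = 0.41876.
Standard error under H₀: √(0.382×0.618/437) = 0.02324.
z = (0.41876 − 0.382)/0.02324 = 0.03676/0.02324 = 1.582.
p-value = P(Z > 1.582) ≈ 0.0569, so at α = 0.02 we fail to reject H₀.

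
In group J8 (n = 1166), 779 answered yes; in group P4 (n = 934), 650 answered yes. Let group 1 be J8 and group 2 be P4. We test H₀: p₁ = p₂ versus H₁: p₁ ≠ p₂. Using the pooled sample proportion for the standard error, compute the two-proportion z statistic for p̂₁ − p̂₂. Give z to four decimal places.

p̂₁ = 779/1166 = 0.668096, p̂₂ = 650/934 = 0.695931.
Pooled p̂ = (779+650)/(1166+934) = 1429/2100 = 0.680476.
SE = √(p̂(1−p̂)(1/n₁+1/n₂)) = √(0.680476·0.319524·0.0019283) = √(0.000419266) = 0.020476.
z = (0.668096 − 0.695931)/0.020476 = -0.027835/0.020476 = -1.3594.
Two-sided p-value ≈ 2·Φ(−1.359) = 0.1740.

z = -1.3594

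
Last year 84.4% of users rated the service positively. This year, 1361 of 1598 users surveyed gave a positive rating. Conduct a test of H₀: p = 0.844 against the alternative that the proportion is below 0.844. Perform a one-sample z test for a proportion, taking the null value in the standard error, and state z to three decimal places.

z = 0.847

p̂ = 1361/1598 ≈ 0.85169.
Under H₀, SE = √(0.844·0.156/1598) = √(8.2393e-05) = 0.00908.
z = (0.85169 − 0.844)/0.00908 = 0.00769/0.00908 = 0.847.
p-value = P(Z < 0.847) ≈ 0.8015.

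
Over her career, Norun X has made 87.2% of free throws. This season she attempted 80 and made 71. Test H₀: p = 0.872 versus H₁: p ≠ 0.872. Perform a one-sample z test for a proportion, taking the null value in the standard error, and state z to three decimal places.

p̂ = 71/80 = 0.88750.
SE = √(p₀(1−p₀)/n) = √(0.11162/80) = 0.03735.
z = (0.88750 − 0.872)/0.03735 = 0.01550/0.03735 = 0.415.
p-value = 2·P(Z > 0.415) ≈ 0.6782.

z = 0.415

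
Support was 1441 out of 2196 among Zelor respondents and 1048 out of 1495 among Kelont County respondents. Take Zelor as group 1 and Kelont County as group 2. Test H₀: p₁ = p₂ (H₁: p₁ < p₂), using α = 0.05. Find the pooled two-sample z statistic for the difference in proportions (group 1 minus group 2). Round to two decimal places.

z = -2.85

p̂₁ = 1441/2196 ≈ 0.6562, p̂₂ = 1048/1495 ≈ 0.7010.
Pooled p̂ = (1441+1048)/(2196+1495) = 2489/3691 = 0.6743.
SE = √(0.219605 × 0.00112427) = 0.0157.
z = (0.6562 − 0.7010)/0.0157 = -0.0448/0.0157 = -2.85.
p-value = P(Z < -2.852) ≈ 0.0022, so at α = 0.05 we reject H₀.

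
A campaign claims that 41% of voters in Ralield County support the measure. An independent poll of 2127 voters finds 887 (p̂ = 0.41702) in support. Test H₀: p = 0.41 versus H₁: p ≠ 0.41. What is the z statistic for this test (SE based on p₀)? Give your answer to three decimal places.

p̂ = 887/2127 ≈ 0.417019.
Under H₀, SE = √(0.41·0.59/2127) = √(0.000113728) = 0.010664.
z = (0.417019 − 0.41)/0.010664 = 0.007019/0.010664 = 0.658.
Two-sided p-value ≈ 2·Φ(−0.658) = 0.5104.

z = 0.658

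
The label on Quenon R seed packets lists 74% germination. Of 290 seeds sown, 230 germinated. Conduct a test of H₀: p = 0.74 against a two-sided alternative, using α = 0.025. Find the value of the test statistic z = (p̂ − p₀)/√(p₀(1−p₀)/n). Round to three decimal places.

z = 2.062

p̂ = 230/290 = 0.793103.
Under H₀, SE = √(0.74·0.26/290) = √(0.000663448) = 0.025757.
z = (0.793103 − 0.74)/0.025757 = 0.053103/0.025757 = 2.062.
Two-sided p-value ≈ 2·Φ(−2.062) = 0.0392; since p > α = 0.025, fail to reject H₀.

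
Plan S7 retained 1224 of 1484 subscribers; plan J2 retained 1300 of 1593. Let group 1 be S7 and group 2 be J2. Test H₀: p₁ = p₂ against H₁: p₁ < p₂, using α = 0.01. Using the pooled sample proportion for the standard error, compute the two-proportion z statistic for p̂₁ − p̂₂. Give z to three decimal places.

z = 0.630

p̂₁ = 1224/1484 ≈ 0.82480, p̂₂ = 1300/1593 ≈ 0.81607.
Pooled p̂ = (1224+1300)/(1484+1593) = 2524/3077 = 0.82028.
SE = √(0.147421 × 0.0013016) = 0.01385.
z = (0.82480 − 0.81607)/0.01385 = 0.00873/0.01385 = 0.630.
p-value = P(Z < 0.630) ≈ 0.7357. With α = 0.01, fail to reject H₀.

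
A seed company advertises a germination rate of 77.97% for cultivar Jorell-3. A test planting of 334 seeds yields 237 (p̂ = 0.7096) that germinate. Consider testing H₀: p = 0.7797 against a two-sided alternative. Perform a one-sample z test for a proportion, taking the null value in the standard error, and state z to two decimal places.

p̂ = 237/334 ≈ 0.7096.
Under H₀, SE = √(0.7797·0.2203/334) = √(0.000514275) = 0.0227.
z = (0.7096 − 0.7797)/0.0227 = -0.0701/0.0227 = -3.09.
Two-sided p-value ≈ 2·Φ(−3.092) = 0.0020.

z = -3.09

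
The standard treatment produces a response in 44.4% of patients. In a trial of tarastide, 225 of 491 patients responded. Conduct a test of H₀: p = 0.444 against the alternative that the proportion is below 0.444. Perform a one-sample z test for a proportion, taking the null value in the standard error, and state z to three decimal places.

z = 0.635

p̂ = 225/491 ≈ 0.458248.
Standard error under H₀: √(0.444×0.556/491) = 0.022423.
z = (0.458248 − 0.444)/0.022423 = 0.014248/0.022423 = 0.635.
p-value = P(Z < 0.635) ≈ 0.7374.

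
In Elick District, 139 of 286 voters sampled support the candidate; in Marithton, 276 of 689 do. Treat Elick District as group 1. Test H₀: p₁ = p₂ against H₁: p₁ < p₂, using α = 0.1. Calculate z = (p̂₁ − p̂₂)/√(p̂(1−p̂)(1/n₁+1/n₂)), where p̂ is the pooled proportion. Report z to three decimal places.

p̂₁ = 139/286 = 0.48601, p̂₂ = 276/689 = 0.40058.
Pooled p̂ = (139+276)/(286+689) = 415/975 = 0.42564.
SE = √(p̂(1−p̂)(1/n₁+1/n₂)) = √(0.42564·0.57436·0.00494788) = √(0.00120961) = 0.03478.
z = (0.48601 − 0.40058)/0.03478 = 0.08543/0.03478 = 2.456.
p-value = P(Z < 2.456) ≈ 0.9930. With α = 0.1, fail to reject H₀.

z = 2.456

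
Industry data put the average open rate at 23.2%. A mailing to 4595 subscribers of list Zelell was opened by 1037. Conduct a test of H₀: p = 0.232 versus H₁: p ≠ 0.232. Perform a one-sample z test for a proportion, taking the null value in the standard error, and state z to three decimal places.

p̂ = 1037/4595 ≈ 0.225680.
Under H₀, SE = √(0.232·0.768/4595) = √(3.87761e-05) = 0.006227.
z = (0.225680 − 0.232)/0.006227 = -0.006320/0.006227 = -1.015.
Two-sided p-value ≈ 2·Φ(−1.015) = 0.3101.

z = -1.015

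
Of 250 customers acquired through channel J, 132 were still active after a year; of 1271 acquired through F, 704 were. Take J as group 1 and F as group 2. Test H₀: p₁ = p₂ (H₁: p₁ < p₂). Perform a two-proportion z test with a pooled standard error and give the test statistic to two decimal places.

p̂₁ = 132/250 = 0.5280, p̂₂ = 704/1271 = 0.5539.
Pooled p̂ = (132+704)/(250+1271) = 836/1521 = 0.5496.
SE = √(p̂(1−p̂)(1/n₁+1/n₂)) = √(0.5496·0.4504·0.00478678) = √(0.0011849) = 0.0344.
z = (0.5280 − 0.5539)/0.0344 = -0.0259/0.0344 = -0.75.
p-value = P(Z < -0.752) ≈ 0.2259.

z = -0.75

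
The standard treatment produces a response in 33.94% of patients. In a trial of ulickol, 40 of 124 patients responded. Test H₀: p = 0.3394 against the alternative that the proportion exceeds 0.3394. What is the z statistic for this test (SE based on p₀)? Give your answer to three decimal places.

p̂ = 40/124 ≈ 0.32258.
SE = √(p₀(1−p₀)/n) = √(0.22421/124) = 0.04252.
z = (0.32258 − 0.3394)/0.04252 = -0.01682/0.04252 = -0.396.

z = -0.396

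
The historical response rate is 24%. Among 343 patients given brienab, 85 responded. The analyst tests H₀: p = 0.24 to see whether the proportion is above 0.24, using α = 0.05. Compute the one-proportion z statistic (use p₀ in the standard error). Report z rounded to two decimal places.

p̂ = 85/343 = 0.2478.
Under H₀, SE = √(0.24·0.76/343) = √(0.000531778) = 0.0231.
z = (0.2478 − 0.24)/0.0231 = 0.0078/0.0231 = 0.34.
p-value = P(Z > 0.339) ≈ 0.3674; since p > α = 0.05, fail to reject H₀.

z = 0.34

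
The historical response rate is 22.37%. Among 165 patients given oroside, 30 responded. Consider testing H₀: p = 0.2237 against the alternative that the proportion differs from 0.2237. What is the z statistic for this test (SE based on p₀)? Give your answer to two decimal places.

z = -1.29

p̂ = 30/165 ≈ 0.1818.
SE = √(p₀(1−p₀)/n) = √(0.17366/165) = 0.0324.
z = (0.1818 − 0.2237)/0.0324 = -0.0419/0.0324 = -1.29.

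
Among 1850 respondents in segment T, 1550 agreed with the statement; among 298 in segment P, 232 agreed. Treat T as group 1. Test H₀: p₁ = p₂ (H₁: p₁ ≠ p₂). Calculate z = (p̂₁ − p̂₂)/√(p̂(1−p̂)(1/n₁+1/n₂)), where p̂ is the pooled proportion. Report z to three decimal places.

p̂₁ = 1550/1850 ≈ 0.83784, p̂₂ = 232/298 ≈ 0.77852.
Pooled p̂ = (1550+232)/(1850+298) = 1782/2148 = 0.82961.
SE = √(p̂(1−p̂)(1/n₁+1/n₂)) = √(0.82961·0.17039·0.00389625) = √(0.000550765) = 0.02347.
z = (0.83784 − 0.77852)/0.02347 = 0.05932/0.02347 = 2.527.

z = 2.527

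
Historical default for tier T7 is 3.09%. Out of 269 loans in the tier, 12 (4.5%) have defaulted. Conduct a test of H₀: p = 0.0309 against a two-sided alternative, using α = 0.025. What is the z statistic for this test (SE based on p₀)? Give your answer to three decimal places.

z = 1.299

p̂ = 12/269 ≈ 0.044610.
Under H₀, SE = √(0.0309·0.9691/269) = √(0.00011132) = 0.010551.
z = (0.044610 − 0.0309)/0.010551 = 0.013710/0.010551 = 1.299.
Two-sided p-value ≈ 2·Φ(−1.299) = 0.1938, so at α = 0.025 we fail to reject H₀.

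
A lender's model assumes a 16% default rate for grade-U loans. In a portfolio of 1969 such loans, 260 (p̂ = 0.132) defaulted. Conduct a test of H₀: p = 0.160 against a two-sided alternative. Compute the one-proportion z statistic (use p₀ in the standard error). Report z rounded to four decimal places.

z = -3.3834

p̂ = 260/1969 = 0.1320467.
Standard error under H₀: √(0.16×0.84/1969) = 0.0082618.
z = (0.1320467 − 0.16)/0.0082618 = -0.0279533/0.0082618 = -3.3834.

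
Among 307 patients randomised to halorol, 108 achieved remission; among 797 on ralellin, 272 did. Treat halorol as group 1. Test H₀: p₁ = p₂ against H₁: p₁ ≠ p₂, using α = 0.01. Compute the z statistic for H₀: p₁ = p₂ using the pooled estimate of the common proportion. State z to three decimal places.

z = 0.329

p̂₁ = 108/307 = 0.35179, p̂₂ = 272/797 = 0.34128.
Pooled p̂ = (108+272)/(307+797) = 380/1104 = 0.34420.
SE = √(p̂(1−p̂)(1/n₁+1/n₂)) = √(0.34420·0.65580·0.00451203) = √(0.00101849) = 0.03191.
z = (0.35179 − 0.34128)/0.03191 = 0.01051/0.03191 = 0.329.
p-value = 2·P(Z > 0.329) ≈ 0.7419, so at α = 0.01 we fail to reject H₀.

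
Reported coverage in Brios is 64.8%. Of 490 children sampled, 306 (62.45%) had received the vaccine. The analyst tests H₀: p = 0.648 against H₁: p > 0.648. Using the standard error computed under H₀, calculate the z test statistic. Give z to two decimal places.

p̂ = 306/490 ≈ 0.6245.
Under H₀, SE = √(0.648·0.352/490) = √(0.000465502) = 0.0216.
z = (0.6245 − 0.648)/0.0216 = -0.0235/0.0216 = -1.09.

z = -1.09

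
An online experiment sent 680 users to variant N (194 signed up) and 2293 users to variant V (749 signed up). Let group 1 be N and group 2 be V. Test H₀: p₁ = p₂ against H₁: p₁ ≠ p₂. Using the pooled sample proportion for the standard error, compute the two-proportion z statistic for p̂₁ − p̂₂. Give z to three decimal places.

z = -2.035

p̂₁ = 194/680 ≈ 0.28529, p̂₂ = 749/2293 ≈ 0.32665.
Pooled p̂ = (194+749)/(680+2293) = 943/2973 = 0.31719.
SE = √(0.21658 × 0.0019067) = 0.02032.
z = (0.28529 − 0.32665)/0.02032 = -0.04136/0.02032 = -2.035.
p-value = 2·P(Z > 2.035) ≈ 0.0419.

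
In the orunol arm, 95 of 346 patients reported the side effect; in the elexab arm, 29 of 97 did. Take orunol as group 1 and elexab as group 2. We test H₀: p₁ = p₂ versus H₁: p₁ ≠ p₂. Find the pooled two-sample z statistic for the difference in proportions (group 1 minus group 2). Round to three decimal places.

z = -0.473

p̂₁ = 95/346 ≈ 0.27457, p̂₂ = 29/97 ≈ 0.29897.
Pooled p̂ = (95+29)/(346+97) = 124/443 = 0.27991.
SE = √(p̂(1−p̂)(1/n₁+1/n₂)) = √(0.27991·0.72009·0.0131995) = √(0.00266048) = 0.05158.
z = (0.27457 − 0.29897)/0.05158 = -0.02440/0.05158 = -0.473.
p-value = 2·P(Z > 0.473) ≈ 0.6361.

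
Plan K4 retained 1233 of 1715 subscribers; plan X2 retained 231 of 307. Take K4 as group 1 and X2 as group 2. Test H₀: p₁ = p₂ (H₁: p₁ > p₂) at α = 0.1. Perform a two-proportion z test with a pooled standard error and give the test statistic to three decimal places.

p̂₁ = 1233/1715 ≈ 0.71895, p̂₂ = 231/307 ≈ 0.75244.
Pooled p̂ = (1233+231)/(1715+307) = 1464/2022 = 0.72404.
SE = √(0.199808 × 0.00384042) = 0.02770.
z = (0.71895 − 0.75244)/0.02770 = -0.03349/0.02770 = -1.209.
p-value = P(Z > -1.209) ≈ 0.8867; since p > α = 0.1, fail to reject H₀.

z = -1.209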